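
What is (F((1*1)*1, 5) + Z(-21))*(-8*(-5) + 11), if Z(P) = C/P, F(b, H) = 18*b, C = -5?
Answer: 6511/7 ≈ 930.14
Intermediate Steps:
Z(P) = -5/P
(F((1*1)*1, 5) + Z(-21))*(-8*(-5) + 11) = (18*((1*1)*1) - 5/(-21))*(-8*(-5) + 11) = (18*(1*1) - 5*(-1/21))*(40 + 11) = (18*1 + 5/21)*51 = (18 + 5/21)*51 = (383/21)*51 = 6511/7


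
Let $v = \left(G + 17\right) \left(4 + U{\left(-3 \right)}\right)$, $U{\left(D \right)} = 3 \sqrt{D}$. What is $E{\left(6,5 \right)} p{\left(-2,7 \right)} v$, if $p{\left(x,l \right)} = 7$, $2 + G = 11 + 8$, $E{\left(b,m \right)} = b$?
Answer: $5712 + 4284 i \sqrt{3} \approx 5712.0 + 7420.1 i$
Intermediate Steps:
$G = 17$ ($G = -2 + \left(11 + 8\right) = -2 + 19 = 17$)
$v = 136 + 102 i \sqrt{3}$ ($v = \left(17 + 17\right) \left(4 + 3 \sqrt{-3}\right) = 34 \left(4 + 3 i \sqrt{3}\right) = 136 + 102 i \sqrt{3} \approx 136.0 + 176.67 i$)
$E{\left(6,5 \right)} p{\left(-2,7 \right)} v = 6 \cdot 7 \left(136 + 102 i \sqrt{3}\right) = 42 \left(136 + 102 i \sqrt{3}\right) = 5712 + 4284 i \sqrt{3}$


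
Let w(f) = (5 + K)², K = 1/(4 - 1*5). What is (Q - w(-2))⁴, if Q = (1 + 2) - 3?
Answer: 65536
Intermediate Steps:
K = -1 (K = 1/(4 - 5) = 1/(-1) = -1)
w(f) = 16 (w(f) = (5 - 1)² = 4² = 16)
Q = 0 (Q = 3 - 3 = 0)
(Q - w(-2))⁴ = (0 - 1*16)⁴ = (0 - 16)⁴ = (-16)⁴ = 65536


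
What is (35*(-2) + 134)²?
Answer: 4096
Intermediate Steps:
(35*(-2) + 134)² = (-70 + 134)² = 64² = 4096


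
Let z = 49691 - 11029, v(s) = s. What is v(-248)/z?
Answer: -124/19331 ≈ -0.0064146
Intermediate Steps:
z = 38662
v(-248)/z = -248/38662 = -248*1/38662 = -124/19331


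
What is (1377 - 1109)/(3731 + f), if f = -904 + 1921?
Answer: 67/1187 ≈ 0.056445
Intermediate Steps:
f = 1017
(1377 - 1109)/(3731 + f) = (1377 - 1109)/(3731 + 1017) = 268/4748 = 268*(1/4748) = 67/1187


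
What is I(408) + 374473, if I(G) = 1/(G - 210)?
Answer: 74145655/198 ≈ 3.7447e+5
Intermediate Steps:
I(G) = 1/(-210 + G)
I(408) + 374473 = 1/(-210 + 408) + 374473 = 1/198 + 374473 = 74145655/198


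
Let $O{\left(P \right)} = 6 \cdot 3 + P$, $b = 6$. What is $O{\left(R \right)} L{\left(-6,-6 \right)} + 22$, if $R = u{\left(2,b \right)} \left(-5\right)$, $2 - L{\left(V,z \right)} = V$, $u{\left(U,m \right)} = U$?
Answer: $86$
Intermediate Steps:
$L{\left(V,z \right)} = 2 - V$
$R = -10$ ($R = 2 \left(-5\right) = -10$)
$O{\left(P \right)} = 18 + P$
$O{\left(R \right)} L{\left(-6,-6 \right)} + 22 = \left(18 - 10\right) \left(2 - -6\right) + 22 = 8 \left(2 + 6\right) + 22 = 8 \cdot 8 + 22 = 64 + 22 = 86$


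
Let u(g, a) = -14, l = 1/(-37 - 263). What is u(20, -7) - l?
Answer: -4199/300 ≈ -13.997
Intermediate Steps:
l = -1/300 (l = 1/(-300) = -1/300 ≈ -0.0033333)
u(20, -7) - l = -14 - 1*(-1/300) = -14 + 1/300 = -4199/300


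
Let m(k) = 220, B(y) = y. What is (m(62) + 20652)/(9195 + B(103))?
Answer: 10436/4649 ≈ 2.2448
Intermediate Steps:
(m(62) + 20652)/(9195 + B(103)) = (220 + 20652)/(9195 + 103) = 20872/9298 = 20872*(1/9298) = 10436/4649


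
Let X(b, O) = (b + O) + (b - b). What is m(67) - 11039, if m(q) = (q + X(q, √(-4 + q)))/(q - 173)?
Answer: -585134/53 - 3*√7/106 ≈ -11040.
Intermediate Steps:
X(b, O) = O + b (X(b, O) = (O + b) + 0 = O + b)
m(q) = (√(-4 + q) + 2*q)/(-173 + q) (m(q) = (q + (√(-4 + q) + q))/(q - 173) = (q + (q + √(-4 + q)))/(-173 + q) = (√(-4 + q) + 2*q)/(-173 + q))
m(67) - 11039 = (√(-4 + 67) + 2*67)/(-173 + 67) - 11039 = (√63 + 134)/(-106) - 11039 = -(3*√7 + 134)/106 - 11039 = -(134 + 3*√7)/106 - 11039 = (-67/53 - 3*√7/106) - 11039 = -585134/53 - 3*√7/106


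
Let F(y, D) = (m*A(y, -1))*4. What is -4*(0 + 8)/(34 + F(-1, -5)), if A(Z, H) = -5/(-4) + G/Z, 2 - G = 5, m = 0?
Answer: -16/17 ≈ -0.94118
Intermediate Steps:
G = -3 (G = 2 - 1*5 = 2 - 5 = -3)
A(Z, H) = 5/4 - 3/Z (A(Z, H) = -5/(-4) - 3/Z = -5*(-¼) - 3/Z = 5/4 - 3/Z)
F(y, D) = 0 (F(y, D) = (0*(5/4 - 3/y))*4 = 0*4 = 0)
-4*(0 + 8)/(34 + F(-1, -5)) = -4*(0 + 8)/(34 + 0) = -32/34 = -4*4/17 = -16/17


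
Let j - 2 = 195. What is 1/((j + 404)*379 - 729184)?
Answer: -1/501405 ≈ -1.9944e-6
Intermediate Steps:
j = 197 (j = 2 + 195 = 197)
1/((j + 404)*379 - 729184) = 1/((197 + 404)*379 - 729184) = 1/(601*379 - 729184) = 1/(227779 - 729184) = 1/(-501405) = -1/501405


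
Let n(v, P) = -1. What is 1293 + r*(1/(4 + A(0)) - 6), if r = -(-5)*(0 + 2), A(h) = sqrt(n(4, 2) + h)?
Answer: 21001/17 - 10*I/17 ≈ 1235.4 - 0.58823*I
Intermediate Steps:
A(h) = sqrt(-1 + h)
r = 10 (r = -(-5)*2 = -1*(-10) = 10)
1293 + r*(1/(4 + A(0)) - 6) = 1293 + 10*(1/(4 + sqrt(-1 + 0)) - 6) = 1293 + 10*(1/(4 + sqrt(-1)) - 6) = 1293 + 10*(1/(4 + I) - 6) = 1293 + 10*((4 - I)/17 - 6) = 1293 + 10*(-6 + (4 - I)/17) = 1293 + (-60 + 10*(4 - I)/17) = 1233 + 10*(4 - I)/17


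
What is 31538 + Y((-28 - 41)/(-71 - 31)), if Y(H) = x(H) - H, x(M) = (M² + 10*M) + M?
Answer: 36466277/1156 ≈ 31545.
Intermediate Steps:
x(M) = M² + 11*M
Y(H) = -H + H*(11 + H) (Y(H) = H*(11 + H) - H = -H + H*(11 + H))
31538 + Y((-28 - 41)/(-71 - 31)) = 31538 + ((-28 - 41)/(-71 - 31))*(10 + (-28 - 41)/(-71 - 31)) = 31538 + (-69/(-102))*(10 - 69/(-102)) = 31538 + (-69*(-1/102))*(10 - 69*(-1/102)) = 31538 + 23*(10 + 23/34)/34 = 31538 + (23/34)*(363/34) = 31538 + 8349/1156 = 36466277/1156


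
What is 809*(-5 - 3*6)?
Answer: -18607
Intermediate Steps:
809*(-5 - 3*6) = 809*(-5 - 18) = 809*(-23) = -18607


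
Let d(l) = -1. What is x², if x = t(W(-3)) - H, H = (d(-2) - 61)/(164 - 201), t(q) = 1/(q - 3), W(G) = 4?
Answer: 625/1369 ≈ 0.45654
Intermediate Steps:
t(q) = 1/(-3 + q)
H = 62/37 (H = (-1 - 61)/(164 - 201) = -62/(-37) = -62*(-1/37) = 62/37 ≈ 1.6757)
x = -25/37 (x = 1/(-3 + 4) - 1*62/37 = 1/1 - 62/37 = 1 - 62/37 = -25/37 ≈ -0.67568)
x² = (-25/37)² = 625/1369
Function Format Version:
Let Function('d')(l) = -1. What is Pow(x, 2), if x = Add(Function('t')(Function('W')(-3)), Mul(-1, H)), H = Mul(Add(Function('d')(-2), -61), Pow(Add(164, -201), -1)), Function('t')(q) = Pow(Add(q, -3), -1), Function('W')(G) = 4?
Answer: Rational(625, 1369) ≈ 0.45654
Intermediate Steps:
Function('t')(q) = Pow(Add(-3, q), -1)
H = Rational(62, 37) (H = Mul(Add(-1, -61), Pow(Add(164, -201), -1)) = Mul(-62, Pow(-37, -1)) = Mul(-62, Rational(-1, 37)) = Rational(62, 37) ≈ 1.6757)
x = Rational(-25, 37) (x = Add(Pow(Add(-3, 4), -1), Mul(-1, Rational(62, 37))) = Add(Pow(1, -1), Rational(-62, 37)) = Add(1, Rational(-62, 37)) = Rational(-25, 37) ≈ -0.67568)
Pow(x, 2) = Pow(Rational(-25, 37), 2) = Rational(625, 1369)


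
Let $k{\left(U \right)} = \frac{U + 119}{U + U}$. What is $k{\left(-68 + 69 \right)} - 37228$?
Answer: $-37168$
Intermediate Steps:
$k{\left(U \right)} = \frac{119 + U}{2 U}$
$k{\left(-68 + 69 \right)} - 37228 = \frac{119 + \left(-68 + 69\right)}{2 \left(-68 + 69\right)} - 37228 = \frac{119 + 1}{2 \cdot 1} - 37228 = \frac{1}{2} \cdot 1 \cdot 120 - 37228 = 60 - 37228 = -37168$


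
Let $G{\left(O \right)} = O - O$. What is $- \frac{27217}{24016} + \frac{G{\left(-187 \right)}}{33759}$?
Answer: $- \frac{27217}{24016} \approx -1.1333$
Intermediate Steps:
$G{\left(O \right)} = 0$
$- \frac{27217}{24016} + \frac{G{\left(-187 \right)}}{33759} = - \frac{27217}{24016} + \frac{0}{33759} = \left(-27217\right) \frac{1}{24016} + 0 \cdot \frac{1}{33759} = - \frac{27217}{24016} + 0 = - \frac{27217}{24016}$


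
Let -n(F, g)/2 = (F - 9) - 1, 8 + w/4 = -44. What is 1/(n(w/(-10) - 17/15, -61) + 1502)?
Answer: 3/4448 ≈ 0.00067446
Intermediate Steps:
w = -208 (w = -32 + 4*(-44) = -32 - 176 = -208)
n(F, g) = 20 - 2*F (n(F, g) = -2*((F - 9) - 1) = -2*((-9 + F) - 1) = -2*(-10 + F) = 20 - 2*F)
1/(n(w/(-10) - 17/15, -61) + 1502) = 1/((20 - 2*(-208/(-10) - 17/15)) + 1502) = 1/((20 - 2*(-208*(-⅒) - 17*1/15)) + 1502) = 1/((20 - 2*(104/5 - 17/15)) + 1502) = 1/((20 - 2*59/3) + 1502) = 1/((20 - 118/3) + 1502) = 1/(-58/3 + 1502) = 1/(4448/3) = 3/4448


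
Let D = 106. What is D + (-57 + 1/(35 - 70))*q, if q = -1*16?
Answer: 35646/35 ≈ 1018.5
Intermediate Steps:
q = -16
D + (-57 + 1/(35 - 70))*q = 106 + (-57 + 1/(35 - 70))*(-16) = 106 + (-57 + 1/(-35))*(-16) = 106 + (-57 - 1/35)*(-16) = 106 - 1996/35*(-16) = 106 + 31936/35 = 35646/35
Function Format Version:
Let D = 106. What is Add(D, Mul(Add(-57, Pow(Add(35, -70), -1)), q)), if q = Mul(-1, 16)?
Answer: Rational(35646, 35) ≈ 1018.5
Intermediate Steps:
q = -16
Add(D, Mul(Add(-57, Pow(Add(35, -70), -1)), q)) = Add(106, Mul(Add(-57, Pow(Add(35, -70), -1)), -16)) = Add(106, Mul(Add(-57, Pow(-35, -1)), -16)) = Add(106, Mul(Add(-57, Rational(-1, 35)), -16)) = Add(106, Mul(Rational(-1996, 35), -16)) = Add(106, Rational(31936, 35)) = Rational(35646, 35)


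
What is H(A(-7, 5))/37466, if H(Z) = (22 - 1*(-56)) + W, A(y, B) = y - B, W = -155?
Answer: -7/3406 ≈ -0.0020552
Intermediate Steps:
H(Z) = -77 (H(Z) = (22 - 1*(-56)) - 155 = (22 + 56) - 155 = 78 - 155 = -77)
H(A(-7, 5))/37466 = -77/37466 = -77*1/37466 = -7/3406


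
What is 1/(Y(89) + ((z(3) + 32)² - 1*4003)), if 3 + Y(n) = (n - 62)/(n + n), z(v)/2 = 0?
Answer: -178/530769 ≈ -0.00033536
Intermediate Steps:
z(v) = 0 (z(v) = 2*0 = 0)
Y(n) = -3 + (-62 + n)/(2*n) (Y(n) = -3 + (n - 62)/(n + n) = -3 + (-62 + n)/((2*n)) = -3 + (-62 + n)*(1/(2*n)) = -3 + (-62 + n)/(2*n))
1/(Y(89) + ((z(3) + 32)² - 1*4003)) = 1/((-5/2 - 31/89) + ((0 + 32)² - 1*4003)) = 1/((-5/2 - 31*1/89) + (32² - 4003)) = 1/((-5/2 - 31/89) + (1024 - 4003)) = 1/(-507/178 - 2979) = 1/(-530769/178) = -178/530769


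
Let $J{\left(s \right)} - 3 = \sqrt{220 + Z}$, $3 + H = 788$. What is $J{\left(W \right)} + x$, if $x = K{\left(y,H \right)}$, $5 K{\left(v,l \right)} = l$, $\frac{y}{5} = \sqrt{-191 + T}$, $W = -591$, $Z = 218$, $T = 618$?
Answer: $160 + \sqrt{438} \approx 180.93$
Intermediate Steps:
$H = 785$ ($H = -3 + 788 = 785$)
$J{\left(s \right)} = 3 + \sqrt{438}$ ($J{\left(s \right)} = 3 + \sqrt{220 + 218} = 3 + \sqrt{438}$)
$y = 5 \sqrt{427}$ ($y = 5 \sqrt{-191 + 618} = 5 \sqrt{427} \approx 103.32$)
$K{\left(v,l \right)} = \frac{l}{5}$
$x = 157$ ($x = \frac{1}{5} \cdot 785 = 157$)
$J{\left(W \right)} + x = \left(3 + \sqrt{438}\right) + 157 = 160 + \sqrt{438}$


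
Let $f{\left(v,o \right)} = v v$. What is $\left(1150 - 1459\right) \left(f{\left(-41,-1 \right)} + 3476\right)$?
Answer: $-1593513$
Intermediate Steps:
$f{\left(v,o \right)} = v^{2}$
$\left(1150 - 1459\right) \left(f{\left(-41,-1 \right)} + 3476\right) = \left(1150 - 1459\right) \left(\left(-41\right)^{2} + 3476\right) = - 309 \left(1681 + 3476\right) = \left(-309\right) 5157 = -1593513$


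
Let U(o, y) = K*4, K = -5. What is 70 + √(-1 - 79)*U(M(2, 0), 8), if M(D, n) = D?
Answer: 70 - 80*I*√5 ≈ 70.0 - 178.89*I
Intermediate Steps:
U(o, y) = -20 (U(o, y) = -5*4 = -20)
70 + √(-1 - 79)*U(M(2, 0), 8) = 70 + √(-1 - 79)*(-20) = 70 + √(-80)*(-20) = 70 + (4*I*√5)*(-20) = 70 - 80*I*√5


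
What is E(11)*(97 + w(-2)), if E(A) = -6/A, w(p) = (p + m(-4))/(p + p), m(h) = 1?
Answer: -1167/22 ≈ -53.045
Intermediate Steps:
w(p) = (1 + p)/(2*p) (w(p) = (p + 1)/(p + p) = (1 + p)/((2*p)) = (1 + p)*(1/(2*p)) = (1 + p)/(2*p))
E(11)*(97 + w(-2)) = (-6/11)*(97 + (½)*(1 - 2)/(-2)) = (-6*1/11)*(97 + (½)*(-½)*(-1)) = -6*(97 + ¼)/11 = -6/11*389/4 = -1167/22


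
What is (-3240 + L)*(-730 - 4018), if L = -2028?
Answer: 25012464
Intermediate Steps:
(-3240 + L)*(-730 - 4018) = (-3240 - 2028)*(-730 - 4018) = -5268*(-4748) = 25012464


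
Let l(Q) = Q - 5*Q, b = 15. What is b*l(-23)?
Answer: 1380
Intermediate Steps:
l(Q) = -4*Q
b*l(-23) = 15*(-4*(-23)) = 15*92 = 1380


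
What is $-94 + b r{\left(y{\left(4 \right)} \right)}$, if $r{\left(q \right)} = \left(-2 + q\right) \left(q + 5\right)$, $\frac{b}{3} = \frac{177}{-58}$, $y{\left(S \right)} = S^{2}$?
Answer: $- \frac{80783}{29} \approx -2785.6$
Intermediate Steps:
$b = - \frac{531}{58}$ ($b = 3 \frac{177}{-58} = 3 \cdot 177 \left(- \frac{1}{58}\right) = 3 \left(- \frac{177}{58}\right) = - \frac{531}{58} \approx -9.1552$)
$r{\left(q \right)} = \left(-2 + q\right) \left(5 + q\right)$
$-94 + b r{\left(y{\left(4 \right)} \right)} = -94 - \frac{531 \left(-10 + \left(4^{2}\right)^{2} + 3 \cdot 4^{2}\right)}{58} = -94 - \frac{531 \left(-10 + 16^{2} + 3 \cdot 16\right)}{58} = -94 - \frac{531 \left(-10 + 256 + 48\right)}{58} = -94 - \frac{78057}{29} = - \frac{80783}{29}$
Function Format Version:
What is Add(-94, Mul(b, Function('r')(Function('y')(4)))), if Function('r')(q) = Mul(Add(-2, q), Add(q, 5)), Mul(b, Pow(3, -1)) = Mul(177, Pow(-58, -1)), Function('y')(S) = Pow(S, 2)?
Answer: Rational(-80783, 29) ≈ -2785.6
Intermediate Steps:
b = Rational(-531, 58) (b = Mul(3, Mul(177, Pow(-58, -1))) = Mul(3, Mul(177, Rational(-1, 58))) = Mul(3, Rational(-177, 58)) = Rational(-531, 58) ≈ -9.1552)
Function('r')(q) = Mul(Add(-2, q), Add(5, q))
Add(-94, Mul(b, Function('r')(Function('y')(4)))) = Add(-94, Mul(Rational(-531, 58), Add(-10, Pow(Pow(4, 2), 2), Mul(3, Pow(4, 2))))) = Add(-94, Mul(Rational(-531, 58), Add(-10, Pow(16, 2), Mul(3, 16)))) = Add(-94, Mul(Rational(-531, 58), Add(-10, 256, 48))) = Add(-94, Mul(Rational(-531, 58), 294)) = Add(-94, Rational(-78057, 29)) = Rational(-80783, 29)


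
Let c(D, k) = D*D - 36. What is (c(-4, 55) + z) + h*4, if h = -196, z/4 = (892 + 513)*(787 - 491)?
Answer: 1662716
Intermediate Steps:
z = 1663520 (z = 4*((892 + 513)*(787 - 491)) = 4*(1405*296) = 4*415880 = 1663520)
c(D, k) = -36 + D² (c(D, k) = D² - 36 = -36 + D²)
(c(-4, 55) + z) + h*4 = ((-36 + (-4)²) + 1663520) - 196*4 = ((-36 + 16) + 1663520) - 784 = (-20 + 1663520) - 784 = 1663500 - 784 = 1662716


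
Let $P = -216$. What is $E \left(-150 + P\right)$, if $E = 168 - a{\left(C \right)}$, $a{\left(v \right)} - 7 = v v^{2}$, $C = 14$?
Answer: $945378$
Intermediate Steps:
$a{\left(v \right)} = 7 + v^{3}$ ($a{\left(v \right)} = 7 + v v^{2} = 7 + v^{3}$)
$E = -2583$ ($E = 168 - \left(7 + 14^{3}\right) = 168 - \left(7 + 2744\right) = 168 - 2751 = -2583$)
$E \left(-150 + P\right) = - 2583 \left(-150 - 216\right) = \left(-2583\right) \left(-366\right) = 945378$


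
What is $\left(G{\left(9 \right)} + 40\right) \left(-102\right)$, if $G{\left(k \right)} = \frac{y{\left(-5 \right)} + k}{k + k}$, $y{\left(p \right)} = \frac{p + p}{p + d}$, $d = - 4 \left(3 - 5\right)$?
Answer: $- \frac{37009}{9} \approx -4112.1$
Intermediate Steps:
$d = 8$ ($d = \left(-4\right) \left(-2\right) = 8$)
$y{\left(p \right)} = \frac{2 p}{8 + p}$ ($y{\left(p \right)} = \frac{p + p}{p + 8} = \frac{2 p}{8 + p}$)
$G{\left(k \right)} = \frac{- \frac{10}{3} + k}{2 k}$ ($G{\left(k \right)} = \frac{2 \left(-5\right) \frac{1}{8 - 5} + k}{k + k} = \frac{2 \left(-5\right) \frac{1}{3} + k}{2 k} = \left(2 \left(-5\right) \frac{1}{3} + k\right) \frac{1}{2 k} = \left(- \frac{10}{3} + k\right) \frac{1}{2 k} = \frac{- \frac{10}{3} + k}{2 k}$)
$\left(G{\left(9 \right)} + 40\right) \left(-102\right) = \left(\frac{-10 + 3 \cdot 9}{6 \cdot 9} + 40\right) \left(-102\right) = \left(\frac{1}{6} \cdot \frac{1}{9} \left(-10 + 27\right) + 40\right) \left(-102\right) = \left(\frac{1}{6} \cdot \frac{1}{9} \cdot 17 + 40\right) \left(-102\right) = \left(\frac{17}{54} + 40\right) \left(-102\right) = \frac{2177}{54} \left(-102\right) = - \frac{37009}{9}$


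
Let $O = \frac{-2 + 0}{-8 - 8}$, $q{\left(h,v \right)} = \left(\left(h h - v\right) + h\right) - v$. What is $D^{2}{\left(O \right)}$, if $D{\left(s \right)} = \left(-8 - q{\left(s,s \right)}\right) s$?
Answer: $\frac{255025}{262144} \approx 0.97284$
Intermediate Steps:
$q{\left(h,v \right)} = h + h^{2} - 2 v$ ($q{\left(h,v \right)} = \left(\left(h^{2} - v\right) + h\right) - v = \left(h + h^{2} - v\right) - v = h + h^{2} - 2 v$)
$O = \frac{1}{8}$ ($O = - \frac{2}{-16} = \left(-2\right) \left(- \frac{1}{16}\right) = \frac{1}{8} \approx 0.125$)
$D{\left(s \right)} = s \left(-8 + s - s^{2}\right)$ ($D{\left(s \right)} = \left(-8 - \left(s + s^{2} - 2 s\right)\right) s = \left(-8 - \left(s^{2} - s\right)\right) s = \left(-8 + s - s^{2}\right) s = s \left(-8 + s - s^{2}\right)$)
$D^{2}{\left(O \right)} = \left(\frac{-8 + \frac{1}{8} - \left(\frac{1}{8}\right)^{2}}{8}\right)^{2} = \left(\frac{-8 + \frac{1}{8} - \frac{1}{64}}{8}\right)^{2} = \left(\frac{1}{8} \left(- \frac{505}{64}\right)\right)^{2} = \left(- \frac{505}{512}\right)^{2} = \frac{255025}{262144}$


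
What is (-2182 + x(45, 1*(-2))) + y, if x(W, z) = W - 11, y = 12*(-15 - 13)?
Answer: -2484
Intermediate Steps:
y = -336 (y = 12*(-28) = -336)
x(W, z) = -11 + W
(-2182 + x(45, 1*(-2))) + y = (-2182 + (-11 + 45)) - 336 = (-2182 + 34) - 336 = -2148 - 336 = -2484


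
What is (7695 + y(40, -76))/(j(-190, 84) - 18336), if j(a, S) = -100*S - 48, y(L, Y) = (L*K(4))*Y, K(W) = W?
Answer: 4465/26784 ≈ 0.16670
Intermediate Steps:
y(L, Y) = 4*L*Y (y(L, Y) = (L*4)*Y = (4*L)*Y = 4*L*Y)
j(a, S) = -48 - 100*S
(7695 + y(40, -76))/(j(-190, 84) - 18336) = (7695 + 4*40*(-76))/((-48 - 100*84) - 18336) = (7695 - 12160)/((-48 - 8400) - 18336) = -4465/(-8448 - 18336) = -4465/(-26784) = -4465*(-1/26784) = 4465/26784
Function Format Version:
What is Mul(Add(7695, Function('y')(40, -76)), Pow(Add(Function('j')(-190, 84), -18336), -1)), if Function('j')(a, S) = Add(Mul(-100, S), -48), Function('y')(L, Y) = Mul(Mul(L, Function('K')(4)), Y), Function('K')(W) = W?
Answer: Rational(4465, 26784) ≈ 0.16670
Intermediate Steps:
Function('y')(L, Y) = Mul(4, L, Y) (Function('y')(L, Y) = Mul(Mul(L, 4), Y) = Mul(Mul(4, L), Y) = Mul(4, L, Y))
Function('j')(a, S) = Add(-48, Mul(-100, S))
Mul(Add(7695, Function('y')(40, -76)), Pow(Add(Function('j')(-190, 84), -18336), -1)) = Mul(Add(7695, Mul(4, 40, -76)), Pow(Add(Add(-48, Mul(-100, 84)), -18336), -1)) = Mul(Add(7695, -12160), Pow(Add(Add(-48, -8400), -18336), -1)) = Mul(-4465, Pow(Add(-8448, -18336), -1)) = Mul(-4465, Pow(-26784, -1)) = Mul(-4465, Rational(-1, 26784)) = Rational(4465, 26784)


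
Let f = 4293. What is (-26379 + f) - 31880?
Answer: -53966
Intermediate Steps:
(-26379 + f) - 31880 = (-26379 + 4293) - 31880 = -22086 - 31880 = -53966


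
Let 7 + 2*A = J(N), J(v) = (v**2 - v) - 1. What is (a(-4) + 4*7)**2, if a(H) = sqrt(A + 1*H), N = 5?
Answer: (28 + sqrt(2))**2 ≈ 865.20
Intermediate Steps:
J(v) = -1 + v**2 - v
A = 6 (A = -7/2 + (-1 + 5**2 - 1*5)/2 = -7/2 + (-1 + 25 - 5)/2 = -7/2 + (1/2)*19 = -7/2 + 19/2 = 6)
a(H) = sqrt(6 + H) (a(H) = sqrt(6 + 1*H) = sqrt(6 + H))
(a(-4) + 4*7)**2 = (sqrt(6 - 4) + 4*7)**2 = (sqrt(2) + 28)**2 = (28 + sqrt(2))**2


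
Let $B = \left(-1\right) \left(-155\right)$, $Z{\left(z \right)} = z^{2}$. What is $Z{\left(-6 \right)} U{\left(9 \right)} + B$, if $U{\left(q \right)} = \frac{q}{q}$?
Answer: $191$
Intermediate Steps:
$B = 155$
$U{\left(q \right)} = 1$
$Z{\left(-6 \right)} U{\left(9 \right)} + B = \left(-6\right)^{2} \cdot 1 + 155 = 36 \cdot 1 + 155 = 36 + 155 = 191$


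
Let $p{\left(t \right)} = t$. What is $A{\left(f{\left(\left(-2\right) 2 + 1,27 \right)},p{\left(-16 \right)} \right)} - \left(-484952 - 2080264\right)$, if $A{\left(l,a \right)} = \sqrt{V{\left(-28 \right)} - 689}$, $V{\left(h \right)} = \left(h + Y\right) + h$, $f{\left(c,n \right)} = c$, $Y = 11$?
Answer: $2565216 + i \sqrt{734} \approx 2.5652 \cdot 10^{6} + 27.092 i$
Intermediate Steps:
$V{\left(h \right)} = 11 + 2 h$ ($V{\left(h \right)} = \left(h + 11\right) + h = \left(11 + h\right) + h = 11 + 2 h$)
$A{\left(l,a \right)} = i \sqrt{734}$ ($A{\left(l,a \right)} = \sqrt{\left(11 + 2 \left(-28\right)\right) - 689} = \sqrt{\left(11 - 56\right) - 689} = \sqrt{-45 - 689} = \sqrt{-734} = i \sqrt{734}$)
$A{\left(f{\left(\left(-2\right) 2 + 1,27 \right)},p{\left(-16 \right)} \right)} - \left(-484952 - 2080264\right) = i \sqrt{734} - \left(-484952 - 2080264\right) = i \sqrt{734} - -2565216 = i \sqrt{734} + 2565216 = 2565216 + i \sqrt{734}$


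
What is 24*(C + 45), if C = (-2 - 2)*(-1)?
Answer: 1176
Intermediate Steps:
C = 4 (C = -4*(-1) = 4)
24*(C + 45) = 24*(4 + 45) = 24*49 = 1176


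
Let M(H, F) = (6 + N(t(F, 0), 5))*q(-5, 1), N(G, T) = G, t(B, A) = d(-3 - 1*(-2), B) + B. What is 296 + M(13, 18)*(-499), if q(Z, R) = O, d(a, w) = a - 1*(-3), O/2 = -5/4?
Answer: 32731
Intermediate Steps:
O = -5/2 (O = 2*(-5/4) = -5/2 ≈ -2.5000)
d(a, w) = 3 + a (d(a, w) = a + 3 = 3 + a)
t(B, A) = 2 + B (t(B, A) = (3 + (-3 - 1*(-2))) + B = (3 + (-3 + 2)) + B = (3 - 1) + B = 2 + B)
q(Z, R) = -5/2
M(H, F) = -20 - 5*F/2 (M(H, F) = (6 + (2 + F))*(-5/2) = (8 + F)*(-5/2) = -20 - 5*F/2)
296 + M(13, 18)*(-499) = 296 + (-20 - 5/2*18)*(-499) = 296 + (-20 - 45)*(-499) = 296 - 65*(-499) = 296 + 32435 = 32731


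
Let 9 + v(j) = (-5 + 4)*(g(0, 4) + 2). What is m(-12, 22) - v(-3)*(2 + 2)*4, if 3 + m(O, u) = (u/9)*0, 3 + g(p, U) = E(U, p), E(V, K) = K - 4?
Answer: 61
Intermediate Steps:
E(V, K) = -4 + K
g(p, U) = -7 + p (g(p, U) = -3 + (-4 + p) = -7 + p)
m(O, u) = -3 (m(O, u) = -3 + (u/9)*0 = -3 + 0 = -3)
v(j) = -4 (v(j) = -9 + (-5 + 4)*((-7 + 0) + 2) = -9 - (-7 + 2) = -9 - 1*(-5) = -9 + 5 = -4)
m(-12, 22) - v(-3)*(2 + 2)*4 = -3 - (-4)*(2 + 2)*4 = -3 - (-4)*4*4 = -3 - (-4)*16 = -3 - 1*(-64) = -3 + 64 = 61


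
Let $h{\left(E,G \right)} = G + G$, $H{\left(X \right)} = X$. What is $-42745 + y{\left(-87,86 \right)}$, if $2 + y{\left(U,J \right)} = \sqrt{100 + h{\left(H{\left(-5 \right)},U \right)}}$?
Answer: $-42747 + i \sqrt{74} \approx -42747.0 + 8.6023 i$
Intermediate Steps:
$h{\left(E,G \right)} = 2 G$
$y{\left(U,J \right)} = -2 + \sqrt{100 + 2 U}$
$-42745 + y{\left(-87,86 \right)} = -42745 - \left(2 - \sqrt{100 + 2 \left(-87\right)}\right) = -42745 - \left(2 - \sqrt{100 - 174}\right) = -42745 - \left(2 - \sqrt{-74}\right) = -42745 - \left(2 - i \sqrt{74}\right) = -42747 + i \sqrt{74}$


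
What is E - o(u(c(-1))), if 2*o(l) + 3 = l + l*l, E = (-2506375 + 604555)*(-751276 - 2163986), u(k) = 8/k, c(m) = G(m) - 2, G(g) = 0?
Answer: 11088607153671/2 ≈ 5.5443e+12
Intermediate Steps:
c(m) = -2 (c(m) = 0 - 2 = -2)
E = 5544303576840 (E = -1901820*(-2915262) = 5544303576840)
o(l) = -3/2 + l/2 + l²/2 (o(l) = -3/2 + (l + l*l)/2 = -3/2 + (l + l²)/2 = -3/2 + (l/2 + l²/2) = -3/2 + l/2 + l²/2)
E - o(u(c(-1))) = 5544303576840 - (-3/2 + (8/(-2))/2 + (8/(-2))²/2) = 5544303576840 - (-3/2 + (8*(-½))/2 + (8*(-½))²/2) = 5544303576840 - (-3/2 + (½)*(-4) + (½)*(-4)²) = 5544303576840 - (-3/2 - 2 + (½)*16) = 5544303576840 - (-3/2 - 2 + 8) = 5544303576840 - 1*9/2 = 5544303576840 - 9/2 = 11088607153671/2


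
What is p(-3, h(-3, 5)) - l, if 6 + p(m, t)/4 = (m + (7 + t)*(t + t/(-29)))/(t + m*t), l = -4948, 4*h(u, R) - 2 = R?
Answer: 996838/203 ≈ 4910.5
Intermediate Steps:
h(u, R) = ½ + R/4
p(m, t) = -24 + 4*(m + 28*t*(7 + t)/29)/(t + m*t) (p(m, t) = -24 + 4*((m + (7 + t)*(t + t/(-29)))/(t + m*t)) = -24 + 4*((m + (7 + t)*(t + t*(-1/29)))/(t + m*t)) = -24 + 4*((m + (7 + t)*(t - t/29))/(t + m*t)) = -24 + 4*((m + (7 + t)*(28*t/29))/(t + m*t)) = -24 + 4*((m + 28*t*(7 + t)/29)/(t + m*t)) = -24 + 4*(m + 28*t*(7 + t)/29)/(t + m*t))
p(-3, h(-3, 5)) - l = 4*(22*(½ + (¼)*5) + 28*(½ + (¼)*5)² + 29*(-3) - 174*(-3)*(½ + (¼)*5))/(29*(½ + (¼)*5)*(1 - 3)) - 1*(-4948) = (4/29)*(22*(½ + 5/4) + 28*(½ + 5/4)² - 87 - 174*(-3)*(½ + 5/4))/((½ + 5/4)*(-2)) + 4948 = (4/29)*(-½)*(22*(7/4) + 28*(7/4)² - 87 - 174*(-3)*7/4)/(7/4) + 4948 = (4/29)*(4/7)*(-½)*(77/2 + 28*(49/16) - 87 + 1827/2) + 4948 = (4/29)*(4/7)*(-½)*(77/2 + 343/4 - 87 + 1827/2) + 4948 = (4/29)*(4/7)*(-½)*(3803/4) + 4948 = -7606/203 + 4948 = 996838/203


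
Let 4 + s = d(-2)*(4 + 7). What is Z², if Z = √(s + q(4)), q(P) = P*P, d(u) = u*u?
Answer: 56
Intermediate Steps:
d(u) = u²
q(P) = P²
s = 40 (s = -4 + (-2)²*(4 + 7) = -4 + 4*11 = -4 + 44 = 40)
Z = 2*√14 (Z = √(40 + 4²) = √(40 + 16) = √56 = 2*√14 ≈ 7.4833)
Z² = (2*√14)² = 56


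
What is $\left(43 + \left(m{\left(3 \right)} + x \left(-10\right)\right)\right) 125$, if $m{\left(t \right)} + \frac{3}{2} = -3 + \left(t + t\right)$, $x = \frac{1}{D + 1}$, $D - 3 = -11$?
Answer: $\frac{80375}{14} \approx 5741.1$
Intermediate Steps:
$D = -8$ ($D = 3 - 11 = -8$)
$x = - \frac{1}{7}$ ($x = \frac{1}{-8 + 1} = \frac{1}{-7} = - \frac{1}{7} \approx -0.14286$)
$m{\left(t \right)} = - \frac{9}{2} + 2 t$ ($m{\left(t \right)} = - \frac{3}{2} + \left(-3 + \left(t + t\right)\right) = - \frac{3}{2} + \left(-3 + 2 t\right) = - \frac{9}{2} + 2 t$)
$\left(43 + \left(m{\left(3 \right)} + x \left(-10\right)\right)\right) 125 = \left(43 + \left(\left(- \frac{9}{2} + 2 \cdot 3\right) - - \frac{10}{7}\right)\right) 125 = \left(43 + \left(\left(- \frac{9}{2} + 6\right) + \frac{10}{7}\right)\right) 125 = \left(43 + \left(\frac{3}{2} + \frac{10}{7}\right)\right) 125 = \left(43 + \frac{41}{14}\right) 125 = \frac{643}{14} \cdot 125 = \frac{80375}{14}$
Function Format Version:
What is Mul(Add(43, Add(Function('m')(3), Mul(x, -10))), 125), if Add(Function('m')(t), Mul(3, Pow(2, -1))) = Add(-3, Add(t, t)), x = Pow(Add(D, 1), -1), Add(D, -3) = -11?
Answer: Rational(80375, 14) ≈ 5741.1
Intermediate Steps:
D = -8 (D = Add(3, -11) = -8)
x = Rational(-1, 7) (x = Pow(Add(-8, 1), -1) = Pow(-7, -1) = Rational(-1, 7) ≈ -0.14286)
Function('m')(t) = Add(Rational(-9, 2), Mul(2, t)) (Function('m')(t) = Add(Rational(-3, 2), Add(-3, Add(t, t))) = Add(Rational(-3, 2), Add(-3, Mul(2, t))) = Add(Rational(-9, 2), Mul(2, t)))
Mul(Add(43, Add(Function('m')(3), Mul(x, -10))), 125) = Mul(Add(43, Add(Add(Rational(-9, 2), Mul(2, 3)), Mul(Rational(-1, 7), -10))), 125) = Mul(Add(43, Add(Add(Rational(-9, 2), 6), Rational(10, 7))), 125) = Mul(Add(43, Add(Rational(3, 2), Rational(10, 7))), 125) = Mul(Add(43, Rational(41, 14)), 125) = Mul(Rational(643, 14), 125) = Rational(80375, 14)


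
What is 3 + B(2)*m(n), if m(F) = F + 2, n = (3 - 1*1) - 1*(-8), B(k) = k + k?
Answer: 51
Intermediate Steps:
B(k) = 2*k
n = 10 (n = (3 - 1) + 8 = 2 + 8 = 10)
m(F) = 2 + F
3 + B(2)*m(n) = 3 + (2*2)*(2 + 10) = 3 + 4*12 = 3 + 48 = 51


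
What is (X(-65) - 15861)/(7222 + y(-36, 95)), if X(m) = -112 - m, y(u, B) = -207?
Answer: -15908/7015 ≈ -2.2677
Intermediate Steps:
(X(-65) - 15861)/(7222 + y(-36, 95)) = ((-112 - 1*(-65)) - 15861)/(7222 - 207) = ((-112 + 65) - 15861)/7015 = (-47 - 15861)*(1/7015) = -15908*1/7015 = -15908/7015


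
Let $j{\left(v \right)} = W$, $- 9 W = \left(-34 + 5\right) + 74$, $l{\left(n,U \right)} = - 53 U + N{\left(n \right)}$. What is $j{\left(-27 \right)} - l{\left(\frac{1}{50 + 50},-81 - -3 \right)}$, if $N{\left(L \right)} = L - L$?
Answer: $-4139$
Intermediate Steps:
$N{\left(L \right)} = 0$
$l{\left(n,U \right)} = - 53 U$ ($l{\left(n,U \right)} = - 53 U + 0 = - 53 U$)
$W = -5$ ($W = - \frac{\left(-34 + 5\right) + 74}{9} = - \frac{-29 + 74}{9} = \left(- \frac{1}{9}\right) 45 = -5$)
$j{\left(v \right)} = -5$
$j{\left(-27 \right)} - l{\left(\frac{1}{50 + 50},-81 - -3 \right)} = -5 - - 53 \left(-81 - -3\right) = -5 - - 53 \left(-81 + 3\right) = -5 - \left(-53\right) \left(-78\right) = -5 - 4134 = -4139$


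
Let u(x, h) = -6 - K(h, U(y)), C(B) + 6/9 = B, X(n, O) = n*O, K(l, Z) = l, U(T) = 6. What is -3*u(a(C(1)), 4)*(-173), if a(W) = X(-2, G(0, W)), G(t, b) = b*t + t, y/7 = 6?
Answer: -5190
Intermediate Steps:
y = 42 (y = 7*6 = 42)
G(t, b) = t + b*t
X(n, O) = O*n
C(B) = -⅔ + B
a(W) = 0 (a(W) = (0*(1 + W))*(-2) = 0*(-2) = 0)
u(x, h) = -6 - h
-3*u(a(C(1)), 4)*(-173) = -3*(-6 - 1*4)*(-173) = -3*(-6 - 4)*(-173) = -3*(-10)*(-173) = 30*(-173) = -5190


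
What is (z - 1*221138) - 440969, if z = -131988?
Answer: -794095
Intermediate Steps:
(z - 1*221138) - 440969 = (-131988 - 1*221138) - 440969 = (-131988 - 221138) - 440969 = -353126 - 440969 = -794095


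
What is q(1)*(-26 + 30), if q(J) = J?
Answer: 4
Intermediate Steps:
q(1)*(-26 + 30) = 1*(-26 + 30) = 1*4 = 4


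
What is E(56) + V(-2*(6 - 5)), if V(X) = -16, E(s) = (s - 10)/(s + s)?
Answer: -873/56 ≈ -15.589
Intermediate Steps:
E(s) = (-10 + s)/(2*s) (E(s) = (-10 + s)/((2*s)) = (-10 + s)*(1/(2*s)) = (-10 + s)/(2*s))
E(56) + V(-2*(6 - 5)) = (1/2)*(-10 + 56)/56 - 16 = (1/2)*(1/56)*46 - 16 = 23/56 - 16 = -873/56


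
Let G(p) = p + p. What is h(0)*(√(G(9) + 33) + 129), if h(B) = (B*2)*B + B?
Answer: 0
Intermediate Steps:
G(p) = 2*p
h(B) = B + 2*B² (h(B) = (2*B)*B + B = 2*B² + B = B + 2*B²)
h(0)*(√(G(9) + 33) + 129) = (0*(1 + 2*0))*(√(2*9 + 33) + 129) = (0*(1 + 0))*(√(18 + 33) + 129) = (0*1)*(√51 + 129) = 0*(129 + √51) = 0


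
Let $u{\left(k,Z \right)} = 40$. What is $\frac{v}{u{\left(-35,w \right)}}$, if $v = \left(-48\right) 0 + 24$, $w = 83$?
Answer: $\frac{3}{5} \approx 0.6$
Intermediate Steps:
$v = 24$ ($v = 0 + 24 = 24$)
$\frac{v}{u{\left(-35,w \right)}} = \frac{24}{40} = 24 \cdot \frac{1}{40} = \frac{3}{5}$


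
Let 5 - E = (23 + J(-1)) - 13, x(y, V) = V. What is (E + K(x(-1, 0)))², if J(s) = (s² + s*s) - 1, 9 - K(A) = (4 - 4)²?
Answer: 9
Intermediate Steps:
K(A) = 9 (K(A) = 9 - (4 - 4)² = 9 - 1*0² = 9 - 1*0 = 9 + 0 = 9)
J(s) = -1 + 2*s² (J(s) = (s² + s²) - 1 = 2*s² - 1 = -1 + 2*s²)
E = -6 (E = 5 - ((23 + (-1 + 2*(-1)²)) - 13) = 5 - ((23 + (-1 + 2*1)) - 13) = 5 - ((23 + (-1 + 2)) - 13) = 5 - ((23 + 1) - 13) = 5 - (24 - 13) = 5 - 1*11 = 5 - 11 = -6)
(E + K(x(-1, 0)))² = (-6 + 9)² = 3² = 9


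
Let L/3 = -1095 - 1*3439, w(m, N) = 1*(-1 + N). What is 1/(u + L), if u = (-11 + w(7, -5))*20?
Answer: -1/13942 ≈ -7.1726e-5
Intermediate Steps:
w(m, N) = -1 + N
L = -13602 (L = 3*(-1095 - 1*3439) = 3*(-1095 - 3439) = 3*(-4534) = -13602)
u = -340 (u = (-11 + (-1 - 5))*20 = (-11 - 6)*20 = -17*20 = -340)
1/(u + L) = 1/(-340 - 13602) = 1/(-13942) = -1/13942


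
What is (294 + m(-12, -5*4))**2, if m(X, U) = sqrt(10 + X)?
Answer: (294 + I*sqrt(2))**2 ≈ 86434.0 + 831.6*I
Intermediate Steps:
(294 + m(-12, -5*4))**2 = (294 + sqrt(10 - 12))**2 = (294 + sqrt(-2))**2 = (294 + I*sqrt(2))**2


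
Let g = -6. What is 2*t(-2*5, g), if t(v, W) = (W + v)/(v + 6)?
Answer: 8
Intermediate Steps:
t(v, W) = (W + v)/(6 + v)
2*t(-2*5, g) = 2*((-6 - 2*5)/(6 - 2*5)) = 2*((-6 - 10)/(6 - 10)) = 2*(-16/(-4)) = 2*(-¼*(-16)) = 2*4 = 8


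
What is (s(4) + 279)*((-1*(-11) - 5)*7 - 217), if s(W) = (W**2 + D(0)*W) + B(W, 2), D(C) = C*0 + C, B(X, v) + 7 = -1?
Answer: -50225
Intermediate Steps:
B(X, v) = -8 (B(X, v) = -7 - 1 = -8)
D(C) = C (D(C) = 0 + C = C)
s(W) = -8 + W**2 (s(W) = (W**2 + 0*W) - 8 = (W**2 + 0) - 8 = W**2 - 8 = -8 + W**2)
(s(4) + 279)*((-1*(-11) - 5)*7 - 217) = ((-8 + 4**2) + 279)*((-1*(-11) - 5)*7 - 217) = ((-8 + 16) + 279)*((11 - 5)*7 - 217) = (8 + 279)*(6*7 - 217) = 287*(42 - 217) = 287*(-175) = -50225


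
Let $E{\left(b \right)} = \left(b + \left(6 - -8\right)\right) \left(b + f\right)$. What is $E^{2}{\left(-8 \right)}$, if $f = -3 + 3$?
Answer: $2304$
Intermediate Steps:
$f = 0$
$E{\left(b \right)} = b \left(14 + b\right)$ ($E{\left(b \right)} = \left(b + \left(6 - -8\right)\right) \left(b + 0\right) = \left(b + \left(6 + 8\right)\right) b = \left(b + 14\right) b = \left(14 + b\right) b = b \left(14 + b\right)$)
$E^{2}{\left(-8 \right)} = \left(- 8 \left(14 - 8\right)\right)^{2} = \left(\left(-8\right) 6\right)^{2} = \left(-48\right)^{2} = 2304$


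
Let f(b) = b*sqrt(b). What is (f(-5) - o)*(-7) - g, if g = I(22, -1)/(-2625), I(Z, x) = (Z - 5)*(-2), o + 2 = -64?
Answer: -1212784/2625 + 35*I*sqrt(5) ≈ -462.01 + 78.262*I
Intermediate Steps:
o = -66 (o = -2 - 64 = -66)
I(Z, x) = 10 - 2*Z (I(Z, x) = (-5 + Z)*(-2) = 10 - 2*Z)
f(b) = b**(3/2)
g = 34/2625 (g = (10 - 2*22)/(-2625) = (10 - 44)*(-1/2625) = -34*(-1/2625) = 34/2625 ≈ 0.012952)
(f(-5) - o)*(-7) - g = ((-5)**(3/2) - 1*(-66))*(-7) - 1*34/2625 = (-5*I*sqrt(5) + 66)*(-7) - 34/2625 = (66 - 5*I*sqrt(5))*(-7) - 34/2625 = (-462 + 35*I*sqrt(5)) - 34/2625 = -1212784/2625 + 35*I*sqrt(5)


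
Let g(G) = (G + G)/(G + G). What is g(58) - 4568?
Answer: -4567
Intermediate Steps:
g(G) = 1 (g(G) = (2*G)/((2*G)) = (2*G)*(1/(2*G)) = 1)
g(58) - 4568 = 1 - 4568 = -4567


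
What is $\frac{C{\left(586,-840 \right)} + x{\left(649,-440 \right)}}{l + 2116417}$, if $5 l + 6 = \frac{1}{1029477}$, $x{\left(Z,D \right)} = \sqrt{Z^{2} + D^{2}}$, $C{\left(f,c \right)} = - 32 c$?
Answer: $\frac{34590427200}{2723501735671} + \frac{56621235 \sqrt{5081}}{10894006942684} \approx 0.013071$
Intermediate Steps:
$x{\left(Z,D \right)} = \sqrt{D^{2} + Z^{2}}$
$l = - \frac{6176861}{5147385}$ ($l = - \frac{6}{5} + \frac{1}{5 \cdot 1029477} = - \frac{6}{5} + \frac{1}{5} \cdot \frac{1}{1029477} = - \frac{6}{5} + \frac{1}{5147385} = - \frac{6176861}{5147385} \approx -1.2$)
$\frac{C{\left(586,-840 \right)} + x{\left(649,-440 \right)}}{l + 2116417} = \frac{\left(-32\right) \left(-840\right) + \sqrt{\left(-440\right)^{2} + 649^{2}}}{- \frac{6176861}{5147385} + 2116417} = \frac{26880 + \sqrt{193600 + 421201}}{\frac{10894006942684}{5147385}} = \left(26880 + \sqrt{614801}\right) \frac{5147385}{10894006942684} = \left(26880 + 11 \sqrt{5081}\right) \frac{5147385}{10894006942684} = \frac{34590427200}{2723501735671} + \frac{56621235 \sqrt{5081}}{10894006942684}$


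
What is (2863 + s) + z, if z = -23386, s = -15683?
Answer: -36206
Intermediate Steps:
(2863 + s) + z = (2863 - 15683) - 23386 = -12820 - 23386 = -36206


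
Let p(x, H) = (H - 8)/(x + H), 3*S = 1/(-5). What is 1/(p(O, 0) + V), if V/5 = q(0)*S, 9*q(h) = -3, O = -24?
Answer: 9/4 ≈ 2.2500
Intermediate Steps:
q(h) = -1/3 (q(h) = (1/9)*(-3) = -1/3)
S = -1/15 (S = (1/3)/(-5) = (1/3)*(-1/5) = -1/15 ≈ -0.066667)
p(x, H) = (-8 + H)/(H + x)
V = 1/9 (V = 5*(-1/3*(-1/15)) = 5*(1/45) = 1/9 ≈ 0.11111)
1/(p(O, 0) + V) = 1/((-8 + 0)/(0 - 24) + 1/9) = 1/(-8/(-24) + 1/9) = 1/(-1/24*(-8) + 1/9) = 1/(1/3 + 1/9) = 1/(4/9) = 9/4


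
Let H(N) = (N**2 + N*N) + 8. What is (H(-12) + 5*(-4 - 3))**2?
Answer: 68121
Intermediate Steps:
H(N) = 8 + 2*N**2 (H(N) = (N**2 + N**2) + 8 = 2*N**2 + 8 = 8 + 2*N**2)
(H(-12) + 5*(-4 - 3))**2 = ((8 + 2*(-12)**2) + 5*(-4 - 3))**2 = ((8 + 2*144) + 5*(-7))**2 = ((8 + 288) - 35)**2 = (296 - 35)**2 = 261**2 = 68121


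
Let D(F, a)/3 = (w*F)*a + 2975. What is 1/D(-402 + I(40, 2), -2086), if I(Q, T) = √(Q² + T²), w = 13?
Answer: 222539/7207752259275 + 7748*√401/50454265814925 ≈ 3.3950e-8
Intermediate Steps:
D(F, a) = 8925 + 39*F*a (D(F, a) = 3*((13*F)*a + 2975) = 3*(13*F*a + 2975) = 3*(2975 + 13*F*a) = 8925 + 39*F*a)
1/D(-402 + I(40, 2), -2086) = 1/(8925 + 39*(-402 + √(40² + 2²))*(-2086)) = 1/(8925 + 39*(-402 + √(1600 + 4))*(-2086)) = 1/(8925 + 39*(-402 + √1604)*(-2086)) = 1/(8925 + 39*(-402 + 2*√401)*(-2086)) = 1/(8925 + (32704308 - 162708*√401)) = 1/(32713233 - 162708*√401)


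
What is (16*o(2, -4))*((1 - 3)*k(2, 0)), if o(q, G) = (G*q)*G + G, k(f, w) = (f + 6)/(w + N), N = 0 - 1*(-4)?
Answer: -1792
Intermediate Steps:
N = 4 (N = 0 + 4 = 4)
k(f, w) = (6 + f)/(4 + w) (k(f, w) = (f + 6)/(w + 4) = (6 + f)/(4 + w))
o(q, G) = G + q*G**2 (o(q, G) = q*G**2 + G = G + q*G**2)
(16*o(2, -4))*((1 - 3)*k(2, 0)) = (16*(-4*(1 - 4*2)))*((1 - 3)*((6 + 2)/(4 + 0))) = (16*(-4*(1 - 8)))*(-2*8/4) = (16*(-4*(-7)))*(-8/2) = (16*28)*(-2*2) = 448*(-4) = -1792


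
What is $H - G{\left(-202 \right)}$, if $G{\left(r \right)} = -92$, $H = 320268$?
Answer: $320360$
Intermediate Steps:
$H - G{\left(-202 \right)} = 320268 - -92 = 320268 + 92 = 320360$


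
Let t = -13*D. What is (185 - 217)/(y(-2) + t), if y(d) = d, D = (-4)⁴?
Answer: 16/1665 ≈ 0.0096096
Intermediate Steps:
D = 256
t = -3328 (t = -13*256 = -3328)
(185 - 217)/(y(-2) + t) = (185 - 217)/(-2 - 3328) = -32/(-3330) = -32*(-1/3330) = 16/1665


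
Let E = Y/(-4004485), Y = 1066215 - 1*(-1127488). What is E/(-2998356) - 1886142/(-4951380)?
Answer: 377444595425148431/990843067246863180 ≈ 0.38093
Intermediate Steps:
Y = 2193703 (Y = 1066215 + 1127488 = 2193703)
E = -2193703/4004485 (E = 2193703/(-4004485) = 2193703*(-1/4004485) = -2193703/4004485 ≈ -0.54781)
E/(-2998356) - 1886142/(-4951380) = -2193703/4004485/(-2998356) - 1886142/(-4951380) = -2193703/4004485*(-1/2998356) - 1886142*(-1/4951380) = 2193703/12006871626660 + 314357/825230 = 377444595425148431/990843067246863180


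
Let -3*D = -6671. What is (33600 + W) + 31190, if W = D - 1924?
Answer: 195269/3 ≈ 65090.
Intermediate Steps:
D = 6671/3 (D = -1/3*(-6671) = 6671/3 ≈ 2223.7)
W = 899/3 (W = 6671/3 - 1924 = 899/3 ≈ 299.67)
(33600 + W) + 31190 = (33600 + 899/3) + 31190 = 101699/3 + 31190 = 195269/3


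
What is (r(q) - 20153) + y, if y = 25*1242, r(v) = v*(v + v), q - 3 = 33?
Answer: 13489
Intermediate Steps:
q = 36 (q = 3 + 33 = 36)
r(v) = 2*v² (r(v) = v*(2*v) = 2*v²)
y = 31050
(r(q) - 20153) + y = (2*36² - 20153) + 31050 = (2*1296 - 20153) + 31050 = (2592 - 20153) + 31050 = -17561 + 31050 = 13489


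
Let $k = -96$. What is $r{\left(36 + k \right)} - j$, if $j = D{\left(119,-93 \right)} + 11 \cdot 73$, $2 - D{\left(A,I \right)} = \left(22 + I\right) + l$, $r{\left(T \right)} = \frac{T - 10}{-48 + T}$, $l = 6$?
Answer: $- \frac{46945}{54} \approx -869.35$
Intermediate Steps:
$r{\left(T \right)} = \frac{-10 + T}{-48 + T}$
$D{\left(A,I \right)} = -26 - I$ ($D{\left(A,I \right)} = 2 - \left(\left(22 + I\right) + 6\right) = 2 - \left(28 + I\right) = -26 - I$)
$j = 870$ ($j = \left(-26 - -93\right) + 11 \cdot 73 = \left(-26 + 93\right) + 803 = 67 + 803 = 870$)
$r{\left(36 + k \right)} - j = \frac{-10 + \left(36 - 96\right)}{-48 + \left(36 - 96\right)} - 870 = \frac{-10 - 60}{-48 - 60} - 870 = \frac{1}{-108} \left(-70\right) - 870 = \left(- \frac{1}{108}\right) \left(-70\right) - 870 = \frac{35}{54} - 870 = - \frac{46945}{54}$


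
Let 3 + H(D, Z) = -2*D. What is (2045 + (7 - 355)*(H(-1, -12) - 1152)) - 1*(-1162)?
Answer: 404451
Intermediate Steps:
H(D, Z) = -3 - 2*D
(2045 + (7 - 355)*(H(-1, -12) - 1152)) - 1*(-1162) = (2045 + (7 - 355)*((-3 - 2*(-1)) - 1152)) - 1*(-1162) = (2045 - 348*((-3 + 2) - 1152)) + 1162 = (2045 - 348*(-1 - 1152)) + 1162 = (2045 - 348*(-1153)) + 1162 = (2045 + 401244) + 1162 = 403289 + 1162 = 404451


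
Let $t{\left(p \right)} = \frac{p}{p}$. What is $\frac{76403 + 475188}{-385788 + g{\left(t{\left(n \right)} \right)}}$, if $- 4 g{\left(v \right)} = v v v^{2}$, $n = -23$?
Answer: $- \frac{2206364}{1543153} \approx -1.4298$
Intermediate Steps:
$t{\left(p \right)} = 1$
$g{\left(v \right)} = - \frac{v^{4}}{4}$ ($g{\left(v \right)} = - \frac{v v v^{2}}{4} = - \frac{v^{2} v^{2}}{4} = - \frac{v^{4}}{4}$)
$\frac{76403 + 475188}{-385788 + g{\left(t{\left(n \right)} \right)}} = \frac{76403 + 475188}{-385788 - \frac{1^{4}}{4}} = \frac{551591}{-385788 - \frac{1}{4}} = \frac{551591}{- \frac{1543153}{4}} = 551591 \left(- \frac{4}{1543153}\right) = - \frac{2206364}{1543153}$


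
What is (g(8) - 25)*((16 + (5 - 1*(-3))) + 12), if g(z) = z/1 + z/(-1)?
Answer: -900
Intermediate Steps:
g(z) = 0 (g(z) = z*1 + z*(-1) = z - z = 0)
(g(8) - 25)*((16 + (5 - 1*(-3))) + 12) = (0 - 25)*((16 + (5 - 1*(-3))) + 12) = -25*((16 + (5 + 3)) + 12) = -25*((16 + 8) + 12) = -25*(24 + 12) = -25*36 = -900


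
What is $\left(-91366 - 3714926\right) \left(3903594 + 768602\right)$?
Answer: $-17783742257232$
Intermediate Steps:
$\left(-91366 - 3714926\right) \left(3903594 + 768602\right) = \left(-3806292\right) 4672196 = -17783742257232$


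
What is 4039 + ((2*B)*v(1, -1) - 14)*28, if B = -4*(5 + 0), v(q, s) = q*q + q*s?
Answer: 3647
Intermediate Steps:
v(q, s) = q² + q*s
B = -20 (B = -4*5 = -20)
4039 + ((2*B)*v(1, -1) - 14)*28 = 4039 + ((2*(-20))*(1*(1 - 1)) - 14)*28 = 4039 + (-40*0 - 14)*28 = 4039 + (0 - 14)*28 = 4039 - 14*28 = 4039 - 392 = 3647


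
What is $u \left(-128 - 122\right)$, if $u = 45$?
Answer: $-11250$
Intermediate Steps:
$u \left(-128 - 122\right) = 45 \left(-128 - 122\right) = 45 \left(-250\right) = -11250$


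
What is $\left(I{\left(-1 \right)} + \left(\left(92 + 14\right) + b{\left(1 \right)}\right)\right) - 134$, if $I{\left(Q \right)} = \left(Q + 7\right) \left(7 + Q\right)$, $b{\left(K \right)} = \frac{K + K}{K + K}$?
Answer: $9$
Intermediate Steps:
$b{\left(K \right)} = 1$ ($b{\left(K \right)} = \frac{2 K}{2 K} = 2 K \frac{1}{2 K} = 1$)
$I{\left(Q \right)} = \left(7 + Q\right)^{2}$ ($I{\left(Q \right)} = \left(7 + Q\right) \left(7 + Q\right) = \left(7 + Q\right)^{2}$)
$\left(I{\left(-1 \right)} + \left(\left(92 + 14\right) + b{\left(1 \right)}\right)\right) - 134 = \left(\left(7 - 1\right)^{2} + \left(\left(92 + 14\right) + 1\right)\right) - 134 = \left(6^{2} + \left(106 + 1\right)\right) - 134 = \left(36 + 107\right) - 134 = 143 - 134 = 9$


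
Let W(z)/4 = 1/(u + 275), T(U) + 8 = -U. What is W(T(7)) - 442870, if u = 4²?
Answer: -128875166/291 ≈ -4.4287e+5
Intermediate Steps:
u = 16
T(U) = -8 - U
W(z) = 4/291 (W(z) = 4/(16 + 275) = 4/291)
W(T(7)) - 442870 = 4/291 - 442870 = -128875166/291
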